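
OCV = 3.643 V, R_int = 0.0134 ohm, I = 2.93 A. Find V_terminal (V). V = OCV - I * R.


IR drop = 2.93 * 0.0134 = 0.039262 V
V = 3.643 - 0.039262 = 3.604 V

3.604 V


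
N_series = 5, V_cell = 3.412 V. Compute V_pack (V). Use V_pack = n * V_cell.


With 5 cells in series at 3.412 V each, V_pack = 17.06 V

17.06 V


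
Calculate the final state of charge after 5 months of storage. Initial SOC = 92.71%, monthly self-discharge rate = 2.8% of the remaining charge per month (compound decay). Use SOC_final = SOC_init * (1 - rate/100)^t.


decay = (1 - 2.8/100)^5 = 0.86762
SOC_final = 92.71 * 0.86762 = 80.44%

80.44%


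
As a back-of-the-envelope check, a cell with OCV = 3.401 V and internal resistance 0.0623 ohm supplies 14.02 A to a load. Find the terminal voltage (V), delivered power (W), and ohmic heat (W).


Step 1: V_terminal = OCV - I*R = 3.401 - 14.02 * 0.0623 = 2.5276 V
Step 2: P_out = V_terminal * I = 2.5276 * 14.02 = 35.44 W
Step 3: Q = I^2 * R = 14.02^2 * 0.0623 = 12.25 W

V=2.5276 V, P=35.44 W, Q=12.25 W


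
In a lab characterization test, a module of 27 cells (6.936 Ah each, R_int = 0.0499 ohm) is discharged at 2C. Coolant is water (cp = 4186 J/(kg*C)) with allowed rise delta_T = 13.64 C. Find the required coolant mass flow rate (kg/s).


Step 1: I = 2 * 6.936 = 13.872 A
Step 2: Q_cell = I^2 * R = 13.872^2 * 0.0499 = 9.6024 W
Step 3: Q_total = 27 * 9.6024 = 259.26 W
Step 4: m_dot = Q_total / (cp * dT) = 259.26 / (4186 * 13.64) = 0.004541 kg/s

0.004541 kg/s


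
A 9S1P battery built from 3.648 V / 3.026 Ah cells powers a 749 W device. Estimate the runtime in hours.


Step 1: E_pack = Ns * V_cell * Np * C_cell = 9 * 3.648 * 1 * 3.026 = 99.35 Wh
Step 2: t = E_pack / P = 99.35 / 749 = 0.1326 hr

0.1326 hr


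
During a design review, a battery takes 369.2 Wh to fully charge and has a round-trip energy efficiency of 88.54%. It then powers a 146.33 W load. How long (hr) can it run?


Step 1: E_discharge = eta/100 * E_charge = 88.54/100 * 369.2 = 326.89 Wh
Step 2: t = E_discharge / P = 326.89 / 146.33 = 2.234 hr

2.234 hr


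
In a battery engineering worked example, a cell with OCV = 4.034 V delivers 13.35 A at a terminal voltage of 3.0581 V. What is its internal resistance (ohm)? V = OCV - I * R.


R = (OCV - V) / I = (4.034 - 3.0581) / 13.35 = 0.07310 ohm

0.07310 ohm


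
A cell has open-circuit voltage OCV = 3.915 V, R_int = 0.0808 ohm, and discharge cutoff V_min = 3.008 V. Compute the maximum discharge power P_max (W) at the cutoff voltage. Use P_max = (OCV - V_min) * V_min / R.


P_max = (OCV - V_min) * V_min / R = (3.915 - 3.008) * 3.008 / 0.0808 = 0.907 * 3.008 / 0.0808 = 33.77 W

33.77 W


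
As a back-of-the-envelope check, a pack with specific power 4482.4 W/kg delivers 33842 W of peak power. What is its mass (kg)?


m = P / SP = 33842 / 4482.4 = 7.550 kg

7.550 kg


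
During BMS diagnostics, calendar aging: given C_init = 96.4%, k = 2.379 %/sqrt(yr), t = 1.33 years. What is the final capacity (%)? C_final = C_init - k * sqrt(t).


Step 1: sqrt(1.33 yr) = 1.1533
Step 2: drop = 2.379 * 1.1533 = 2.7437
Step 3: C_final = 96.4 - 2.7437 = 93.66%

93.66%


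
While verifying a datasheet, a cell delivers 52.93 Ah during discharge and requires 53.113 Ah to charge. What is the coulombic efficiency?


Coulombic efficiency = 52.93/53.113 * 100% = 99.66%

99.66%


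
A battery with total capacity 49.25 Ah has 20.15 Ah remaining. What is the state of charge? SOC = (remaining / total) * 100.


SOC% = 20.15 / 49.25 * 100 = 40.91%

40.91%


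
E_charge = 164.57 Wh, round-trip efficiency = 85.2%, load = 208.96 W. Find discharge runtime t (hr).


Step 1: E_discharge = eta/100 * E_charge = 85.2/100 * 164.57 = 140.21 Wh
Step 2: t = E_discharge / P = 140.21 / 208.96 = 0.6710 hr

0.6710 hr


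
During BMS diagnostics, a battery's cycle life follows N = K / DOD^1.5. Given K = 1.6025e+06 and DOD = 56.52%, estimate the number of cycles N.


Step 1: DOD^1.5 = 56.52^1.5 = 424.92
Step 2: N = 1.6025e+06 / 424.92 = 3771 cycles

3771 cycles


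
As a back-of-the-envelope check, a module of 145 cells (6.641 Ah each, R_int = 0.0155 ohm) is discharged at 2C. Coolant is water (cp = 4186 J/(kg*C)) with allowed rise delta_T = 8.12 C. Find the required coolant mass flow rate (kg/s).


Step 1: I = 2 * 6.641 = 13.282 A
Step 2: Q_cell = I^2 * R = 13.282^2 * 0.0155 = 2.7344 W
Step 3: Q_total = 145 * 2.7344 = 396.49 W
Step 4: m_dot = Q_total / (cp * dT) = 396.49 / (4186 * 8.12) = 0.01166 kg/s

0.01166 kg/s


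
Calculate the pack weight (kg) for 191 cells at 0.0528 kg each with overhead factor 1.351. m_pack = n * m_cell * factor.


m_pack = n * m_cell * overhead = 191 * 0.0528 * 1.351 = 13.62 kg

13.62 kg


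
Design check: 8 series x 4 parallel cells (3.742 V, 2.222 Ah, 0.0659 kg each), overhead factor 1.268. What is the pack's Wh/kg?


Step 1: V_pack = 8 * 3.742 = 29.936 V
Step 2: C_pack = 4 * 2.222 = 8.888 Ah
Step 3: E_pack = V_pack * C_pack = 29.936 * 8.888 = 266.07 Wh
Step 4: m_pack = 8 * 4 * 0.0659 * 1.268 = 2.674 kg
Step 5: ED = E_pack / m_pack = 266.07 / 2.674 = 99.50 Wh/kg

99.50 Wh/kg


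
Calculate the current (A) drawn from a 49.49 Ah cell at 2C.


I = C_rate * capacity = 2 * 49.49 = 98.98 A

98.98 A


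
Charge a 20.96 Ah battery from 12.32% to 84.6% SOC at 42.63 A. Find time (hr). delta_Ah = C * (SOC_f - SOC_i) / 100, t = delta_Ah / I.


delta_Ah = 20.96 * (84.6 - 12.32) / 100 = 15.15 Ah
t = delta_Ah / I = 15.15 / 42.63 = 0.3554 hr

0.3554 hr


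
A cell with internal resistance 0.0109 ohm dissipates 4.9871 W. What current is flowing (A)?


I = sqrt(Q / R) = sqrt(4.9871 / 0.0109) = sqrt(457.53) = 21.39 A

21.39 A


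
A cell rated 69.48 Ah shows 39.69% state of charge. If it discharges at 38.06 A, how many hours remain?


Step 1: remaining = SOC/100 * C_total = 39.69/100 * 69.48 = 27.577 Ah
Step 2: t = remaining / I = 27.577 / 38.06 = 0.7246 hr

0.7246 hr


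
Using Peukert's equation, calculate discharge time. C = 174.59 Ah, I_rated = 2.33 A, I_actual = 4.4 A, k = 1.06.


t_rated = C / I_rated = 174.59 / 2.33 = 74.931 hr
(I_rated/I)^k = (0.52955)^1.06 = 0.50973
t = t_rated * (I_rated/I)^k = 74.931 * 0.50973 = 38.19 hr

38.19 hr


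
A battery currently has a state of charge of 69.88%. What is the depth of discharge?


Complement of SOC: DOD = 100% - 69.88% = 30.12%

30.12%


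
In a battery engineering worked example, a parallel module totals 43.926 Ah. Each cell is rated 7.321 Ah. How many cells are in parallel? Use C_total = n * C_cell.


n = C_total / C_cell = 43.926 / 7.321 = 6

6


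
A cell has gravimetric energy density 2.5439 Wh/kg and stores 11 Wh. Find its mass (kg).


m = E / ED = 11 / 2.5439 = 4.324 kg

4.324 kg


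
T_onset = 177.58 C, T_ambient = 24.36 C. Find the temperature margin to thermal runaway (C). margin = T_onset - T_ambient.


Safety margin = 177.58 C - 24.36 C = 153.22 C

153.22 C


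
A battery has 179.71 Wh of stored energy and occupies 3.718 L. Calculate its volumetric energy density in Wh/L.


ED = E / V = 179.71 / 3.718 = 48.34 Wh/L

48.34 Wh/L


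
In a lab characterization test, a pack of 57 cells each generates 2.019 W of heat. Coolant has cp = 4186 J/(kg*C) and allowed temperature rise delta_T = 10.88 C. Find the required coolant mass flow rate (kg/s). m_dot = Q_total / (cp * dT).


Step 1: Total heat Q = 57 * 2.019 W = 115.08 W
Step 2: denom = cp * dT = 4186 * 10.88 = 45544
Step 3: m_dot = 115.08 / 45544 = 0.002527 kg/s

0.002527 kg/s


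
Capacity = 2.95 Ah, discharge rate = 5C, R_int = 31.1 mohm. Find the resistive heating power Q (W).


Convert: R = 31.1 mohm = 0.0311 ohm
Step 1: I = C_rate * capacity = 5 * 2.95 = 14.75 A
Step 2: Q = I^2 * R = 14.75^2 * 0.0311 = 217.56 * 0.0311 = 6.766 W

6.766 W


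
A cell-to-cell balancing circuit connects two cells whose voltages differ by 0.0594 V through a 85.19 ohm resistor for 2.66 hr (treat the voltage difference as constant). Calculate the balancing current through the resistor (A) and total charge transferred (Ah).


I_bal = dV / R = 0.0594 / 85.19 = 6.9726e-04 A
Q = I_bal * t = 6.9726e-04 * 2.66 = 0.001855 Ah

I=6.9726e-04 A, Q=0.001855 Ah


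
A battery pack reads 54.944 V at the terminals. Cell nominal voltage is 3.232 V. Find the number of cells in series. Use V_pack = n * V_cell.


Rearranging: n = V_pack / V_cell = 54.944 / 3.232 = 17 cells

17


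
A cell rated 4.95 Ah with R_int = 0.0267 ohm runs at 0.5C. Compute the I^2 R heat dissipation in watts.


Step 1: I = C_rate * capacity = 0.5 * 4.95 = 2.475 A
Step 2: Q = I^2 * R = 2.475^2 * 0.0267 = 6.1256 * 0.0267 = 0.1636 W

0.1636 W


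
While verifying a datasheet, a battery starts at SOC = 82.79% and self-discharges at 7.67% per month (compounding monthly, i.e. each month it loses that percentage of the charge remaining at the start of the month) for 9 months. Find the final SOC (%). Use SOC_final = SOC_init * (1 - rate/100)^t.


Monthly retention factor = 1 - 7.67/100 = 0.9233
Over 9 months: factor^9 = 0.48762
SOC_final = 82.79 * 0.48762 = 40.37%

40.37%


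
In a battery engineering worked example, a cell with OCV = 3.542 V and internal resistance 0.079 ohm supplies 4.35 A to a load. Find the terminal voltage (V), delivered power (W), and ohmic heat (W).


Step 1: V_terminal = OCV - I*R = 3.542 - 4.35 * 0.079 = 3.1984 V
Step 2: P_out = V_terminal * I = 3.1984 * 4.35 = 13.91 W
Step 3: Q = I^2 * R = 4.35^2 * 0.079 = 1.495 W

V=3.1984 V, P=13.91 W, Q=1.495 W


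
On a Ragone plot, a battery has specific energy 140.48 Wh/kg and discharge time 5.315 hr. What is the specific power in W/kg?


Specific power = 140.48 Wh/kg / 5.315 hr = 26.43 W/kg

26.43 W/kg


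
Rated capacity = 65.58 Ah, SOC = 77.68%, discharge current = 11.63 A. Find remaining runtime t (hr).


Step 1: remaining = SOC/100 * C_total = 77.68/100 * 65.58 = 50.943 Ah
Step 2: t = remaining / I = 50.943 / 11.63 = 4.380 hr

4.380 hr


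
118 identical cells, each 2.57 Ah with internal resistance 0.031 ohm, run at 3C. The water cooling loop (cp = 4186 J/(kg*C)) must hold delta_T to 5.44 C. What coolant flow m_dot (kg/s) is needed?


Step 1: I = 3 * 2.57 = 7.71 A
Step 2: Q_cell = I^2 * R = 7.71^2 * 0.031 = 1.8428 W
Step 3: Q_total = 118 * 1.8428 = 217.45 W
Step 4: m_dot = Q_total / (cp * dT) = 217.45 / (4186 * 5.44) = 0.009549 kg/s

0.009549 kg/s


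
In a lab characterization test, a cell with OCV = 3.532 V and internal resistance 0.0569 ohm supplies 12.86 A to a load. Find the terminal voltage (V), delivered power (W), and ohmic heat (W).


Step 1: V_terminal = OCV - I*R = 3.532 - 12.86 * 0.0569 = 2.8003 V
Step 2: P_out = V_terminal * I = 2.8003 * 12.86 = 36.01 W
Step 3: Q = I^2 * R = 12.86^2 * 0.0569 = 9.410 W

V=2.8003 V, P=36.01 W, Q=9.410 W


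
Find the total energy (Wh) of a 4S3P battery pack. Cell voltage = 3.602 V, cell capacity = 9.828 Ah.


V_pack = 4 * 3.602 = 14.408 V
C_pack = 3 * 9.828 = 29.484 Ah
E = V_pack * C_pack = 14.408 * 29.484 = 424.8 Wh

424.8 Wh


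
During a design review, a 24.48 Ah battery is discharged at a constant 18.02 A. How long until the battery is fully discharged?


t = capacity / current = 24.48 / 18.02 = 1.358 hr

1.358 hr


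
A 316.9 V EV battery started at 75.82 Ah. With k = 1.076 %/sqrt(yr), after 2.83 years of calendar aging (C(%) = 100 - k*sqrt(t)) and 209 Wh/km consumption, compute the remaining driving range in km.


Step 1: capacity retention = 100 - 1.076 * sqrt(2.83) = 100 - 1.076 * 1.6823 = 98.19%
Step 2: C_now = 75.82 * 98.19/100 = 74.448 Ah
Step 3: E_pack = V * C_now = 316.9 * 74.448 = 23593 Wh
Step 4: range = E_pack / consumption = 23593 / 209 = 112.9 km

112.9 km


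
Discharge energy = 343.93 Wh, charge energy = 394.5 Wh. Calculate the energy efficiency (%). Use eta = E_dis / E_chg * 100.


Round-trip efficiency = 343.93/394.5 * 100% = 87.18%

87.18%


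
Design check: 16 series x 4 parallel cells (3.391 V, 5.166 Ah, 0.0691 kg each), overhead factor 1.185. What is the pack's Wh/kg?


Step 1: V_pack = 16 * 3.391 = 54.256 V
Step 2: C_pack = 4 * 5.166 = 20.664 Ah
Step 3: E_pack = V_pack * C_pack = 54.256 * 20.664 = 1121.1 Wh
Step 4: m_pack = 16 * 4 * 0.0691 * 1.185 = 5.2405 kg
Step 5: ED = E_pack / m_pack = 1121.1 / 5.2405 = 213.9 Wh/kg

213.9 Wh/kg


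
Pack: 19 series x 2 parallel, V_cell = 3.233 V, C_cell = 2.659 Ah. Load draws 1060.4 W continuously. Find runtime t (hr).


Step 1: E_pack = Ns * V_cell * Np * C_cell = 19 * 3.233 * 2 * 2.659 = 326.67 Wh
Step 2: t = E_pack / P = 326.67 / 1060.4 = 0.3081 hr

0.3081 hr


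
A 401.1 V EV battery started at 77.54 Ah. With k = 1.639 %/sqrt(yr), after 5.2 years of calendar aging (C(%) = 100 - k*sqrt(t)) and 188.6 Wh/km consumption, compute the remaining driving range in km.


Step 1: capacity retention = 100 - 1.639 * sqrt(5.2) = 100 - 1.639 * 2.2804 = 96.262%
Step 2: C_now = 77.54 * 96.262/100 = 74.642 Ah
Step 3: E_pack = V * C_now = 401.1 * 74.642 = 29939 Wh
Step 4: range = E_pack / consumption = 29939 / 188.6 = 158.7 km

158.7 km


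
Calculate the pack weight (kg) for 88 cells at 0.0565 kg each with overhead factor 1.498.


m_pack = n * m_cell * overhead = 88 * 0.0565 * 1.498 = 7.448 kg

7.448 kg


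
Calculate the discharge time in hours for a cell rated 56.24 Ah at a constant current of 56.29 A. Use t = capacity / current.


t = capacity / current = 56.24 / 56.29 = 0.9991 hr

0.9991 hr


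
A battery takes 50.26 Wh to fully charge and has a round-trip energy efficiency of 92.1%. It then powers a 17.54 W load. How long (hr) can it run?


Step 1: E_discharge = eta/100 * E_charge = 92.1/100 * 50.26 = 46.289 Wh
Step 2: t = E_discharge / P = 46.289 / 17.54 = 2.639 hr

2.639 hr


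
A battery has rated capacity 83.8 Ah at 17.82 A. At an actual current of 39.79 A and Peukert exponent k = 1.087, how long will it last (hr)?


Step 1: t_rated = C / I_rated = 83.8 / 17.82 = 4.7026 hr
Step 2: ratio = 17.82 / 39.79 = 0.44785
Step 3: ratio^k = 0.44785^1.087 = 0.41762
Step 4: t = t_rated * ratio^k = 4.7026 * 0.41762 = 1.964 hr

1.964 hr


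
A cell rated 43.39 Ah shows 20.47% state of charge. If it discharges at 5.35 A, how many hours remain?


Step 1: remaining = SOC/100 * C_total = 20.47/100 * 43.39 = 8.8819 Ah
Step 2: t = remaining / I = 8.8819 / 5.35 = 1.660 hr

1.660 hr


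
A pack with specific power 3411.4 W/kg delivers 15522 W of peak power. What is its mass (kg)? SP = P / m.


m = P / SP = 15522 / 3411.4 = 4.550 kg

4.550 kg


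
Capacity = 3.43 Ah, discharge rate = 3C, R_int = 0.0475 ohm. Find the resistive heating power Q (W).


Step 1: I = C_rate * capacity = 3 * 3.43 = 10.29 A
Step 2: Q = I^2 * R = 10.29^2 * 0.0475 = 105.88 * 0.0475 = 5.029 W

5.029 W


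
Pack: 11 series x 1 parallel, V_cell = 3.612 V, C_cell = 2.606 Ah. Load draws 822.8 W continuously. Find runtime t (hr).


Step 1: E_pack = Ns * V_cell * Np * C_cell = 11 * 3.612 * 1 * 2.606 = 103.54 Wh
Step 2: t = E_pack / P = 103.54 / 822.8 = 0.1258 hr

0.1258 hr


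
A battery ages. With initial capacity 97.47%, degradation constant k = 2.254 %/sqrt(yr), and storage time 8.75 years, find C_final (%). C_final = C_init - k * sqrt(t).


sqrt(t) = sqrt(8.75) = 2.958
C_final = 97.47 - 2.254 * 2.958 = 90.80%

90.80%


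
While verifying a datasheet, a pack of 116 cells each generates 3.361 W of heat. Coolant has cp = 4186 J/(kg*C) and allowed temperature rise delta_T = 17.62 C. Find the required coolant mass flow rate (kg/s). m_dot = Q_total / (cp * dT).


Q_total = 116 * 3.361 = 389.88 W
m_dot = Q_total / (cp * dT) = 389.88 / (4186 * 17.62) = 0.005286 kg/s

0.005286 kg/s


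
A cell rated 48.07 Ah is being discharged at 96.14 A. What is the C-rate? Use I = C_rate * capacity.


Rearranging: C_rate = 96.14 / 48.07 = 2C

2C


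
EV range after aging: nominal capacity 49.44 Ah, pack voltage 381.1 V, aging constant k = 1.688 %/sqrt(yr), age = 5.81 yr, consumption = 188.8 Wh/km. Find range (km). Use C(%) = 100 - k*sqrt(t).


Step 1: capacity retention = 100 - 1.688 * sqrt(5.81) = 100 - 1.688 * 2.4104 = 95.931%
Step 2: C_now = 49.44 * 95.931/100 = 47.428 Ah
Step 3: E_pack = V * C_now = 381.1 * 47.428 = 18075 Wh
Step 4: range = E_pack / consumption = 18075 / 188.8 = 95.74 km

95.74 km


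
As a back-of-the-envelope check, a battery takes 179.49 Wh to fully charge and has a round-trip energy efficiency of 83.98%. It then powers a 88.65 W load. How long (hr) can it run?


Step 1: E_discharge = eta/100 * E_charge = 83.98/100 * 179.49 = 150.74 Wh
Step 2: t = E_discharge / P = 150.74 / 88.65 = 1.700 hr

1.700 hr


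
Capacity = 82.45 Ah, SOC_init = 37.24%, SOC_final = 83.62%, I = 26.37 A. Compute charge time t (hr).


Step 1: dSOC = 83.62% - 37.24% = 46.38%
Step 2: delta_Ah = 82.45 * 46.38 / 100 = 38.24 Ah
Step 3: t = 38.24 / 26.37 = 1.450 hr

1.450 hr


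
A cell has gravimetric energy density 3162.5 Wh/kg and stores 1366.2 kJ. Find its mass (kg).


Convert: E = 1366.2 kJ = 379.5 Wh
m = E / ED = 379.5 / 3162.5 = 0.1200 kg

0.1200 kg


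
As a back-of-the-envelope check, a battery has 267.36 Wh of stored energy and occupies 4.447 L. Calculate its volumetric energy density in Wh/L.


ED = E / V = 267.36 / 4.447 = 60.12 Wh/L

60.12 Wh/L


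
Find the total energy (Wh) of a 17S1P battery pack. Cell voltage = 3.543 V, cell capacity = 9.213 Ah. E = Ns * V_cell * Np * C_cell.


E = Ns * Vcell * Np * Ccell = 17 * 3.543 * 1 * 9.213 = 554.9 Wh

554.9 Wh


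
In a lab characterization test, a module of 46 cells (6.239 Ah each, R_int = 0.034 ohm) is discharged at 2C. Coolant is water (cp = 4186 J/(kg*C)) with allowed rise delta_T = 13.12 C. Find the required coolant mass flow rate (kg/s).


Step 1: I = 2 * 6.239 = 12.478 A
Step 2: Q_cell = I^2 * R = 12.478^2 * 0.034 = 5.2938 W
Step 3: Q_total = 46 * 5.2938 = 243.51 W
Step 4: m_dot = Q_total / (cp * dT) = 243.51 / (4186 * 13.12) = 0.004434 kg/s

0.004434 kg/s


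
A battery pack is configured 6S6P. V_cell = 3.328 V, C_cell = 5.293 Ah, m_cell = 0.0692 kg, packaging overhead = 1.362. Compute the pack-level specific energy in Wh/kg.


Step 1: V_pack = 6 * 3.328 = 19.968 V
Step 2: C_pack = 6 * 5.293 = 31.758 Ah
Step 3: E_pack = V_pack * C_pack = 19.968 * 31.758 = 634.14 Wh
Step 4: m_pack = 6 * 6 * 0.0692 * 1.362 = 3.393 kg
Step 5: ED = E_pack / m_pack = 634.14 / 3.393 = 186.9 Wh/kg

186.9 Wh/kg


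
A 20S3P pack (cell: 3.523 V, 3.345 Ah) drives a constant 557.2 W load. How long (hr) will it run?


Step 1: E_pack = Ns * V_cell * Np * C_cell = 20 * 3.523 * 3 * 3.345 = 707.07 Wh
Step 2: t = E_pack / P = 707.07 / 557.2 = 1.269 hr

1.269 hr


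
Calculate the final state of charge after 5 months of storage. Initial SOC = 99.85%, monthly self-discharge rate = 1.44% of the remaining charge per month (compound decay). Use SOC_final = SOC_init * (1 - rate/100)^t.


decay = (1 - 1.44/100)^5 = 0.93004
SOC_final = 99.85 * 0.93004 = 92.86%

92.86%


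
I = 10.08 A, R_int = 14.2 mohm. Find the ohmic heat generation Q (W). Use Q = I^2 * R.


Convert: R = 14.2 mohm = 0.0142 ohm
I^2 = 101.61
Q = 101.61 * 0.0142 = 1.443 W

1.443 W


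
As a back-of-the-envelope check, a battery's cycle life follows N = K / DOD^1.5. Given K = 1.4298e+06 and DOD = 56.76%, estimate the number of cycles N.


DOD^1.5 = 427.63
N = K / DOD^1.5 = 1.4298e+06 / 427.63 = 3344

3344 cycles


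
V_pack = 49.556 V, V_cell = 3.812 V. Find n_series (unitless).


Rearranging: n = V_pack / V_cell = 49.556 / 3.812 = 13 cells

13


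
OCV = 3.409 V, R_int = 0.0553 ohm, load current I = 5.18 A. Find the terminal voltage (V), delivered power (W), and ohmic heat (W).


Step 1: V_terminal = OCV - I*R = 3.409 - 5.18 * 0.0553 = 3.1225 V
Step 2: P_out = V_terminal * I = 3.1225 * 5.18 = 16.17 W
Step 3: Q = I^2 * R = 5.18^2 * 0.0553 = 1.484 W

V=3.1225 V, P=16.17 W, Q=1.484 W


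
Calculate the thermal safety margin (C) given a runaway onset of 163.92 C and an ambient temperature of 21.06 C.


Safety margin = 163.92 C - 21.06 C = 142.86 C

142.86 C


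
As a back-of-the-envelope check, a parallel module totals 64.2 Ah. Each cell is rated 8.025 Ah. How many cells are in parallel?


n = C_total / C_cell = 64.2 / 8.025 = 8

8


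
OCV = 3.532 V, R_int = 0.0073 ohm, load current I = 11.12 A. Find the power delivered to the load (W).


Step 1: V_terminal = OCV - I*R = 3.532 - 11.12 * 0.0073 = 3.4508 V
Step 2: P_out = V_terminal * I = 3.4508 * 11.12 = 38.37 W

38.37 W


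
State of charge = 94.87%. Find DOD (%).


Complement of SOC: DOD = 100% - 94.87% = 5.13%

5.13%


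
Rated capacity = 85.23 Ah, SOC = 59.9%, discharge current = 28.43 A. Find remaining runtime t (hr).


Step 1: remaining = SOC/100 * C_total = 59.9/100 * 85.23 = 51.053 Ah
Step 2: t = remaining / I = 51.053 / 28.43 = 1.796 hr

1.796 hr


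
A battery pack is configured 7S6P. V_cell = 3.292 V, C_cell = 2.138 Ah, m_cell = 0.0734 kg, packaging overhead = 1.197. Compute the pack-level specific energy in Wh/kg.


Step 1: V_pack = 7 * 3.292 = 23.044 V
Step 2: C_pack = 6 * 2.138 = 12.828 Ah
Step 3: E_pack = V_pack * C_pack = 23.044 * 12.828 = 295.61 Wh
Step 4: m_pack = 7 * 6 * 0.0734 * 1.197 = 3.6901 kg
Step 5: ED = E_pack / m_pack = 295.61 / 3.6901 = 80.11 Wh/kg

80.11 Wh/kg


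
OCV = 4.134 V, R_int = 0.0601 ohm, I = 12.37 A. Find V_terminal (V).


IR drop = 12.37 * 0.0601 = 0.74344 V
V = 4.134 - 0.74344 = 3.391 V

3.391 V


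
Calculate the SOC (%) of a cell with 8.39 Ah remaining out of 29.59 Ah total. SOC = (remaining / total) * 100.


SOC = (remaining / total) * 100 = (8.39 / 29.59) * 100 = 28.35%

28.35%


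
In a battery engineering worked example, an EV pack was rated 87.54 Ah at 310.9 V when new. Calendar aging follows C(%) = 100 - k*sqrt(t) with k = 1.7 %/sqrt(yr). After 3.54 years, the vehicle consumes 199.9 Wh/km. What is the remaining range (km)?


Step 1: capacity retention = 100 - 1.7 * sqrt(3.54) = 100 - 1.7 * 1.8815 = 96.801%
Step 2: C_now = 87.54 * 96.801/100 = 84.74 Ah
Step 3: E_pack = V * C_now = 310.9 * 84.74 = 26346 Wh
Step 4: range = E_pack / consumption = 26346 / 199.9 = 131.8 km

131.8 km


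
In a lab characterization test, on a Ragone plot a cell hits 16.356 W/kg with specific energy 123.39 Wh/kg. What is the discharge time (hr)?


t = E / P = 123.39 / 16.356 = 7.544 hr

7.544 hr


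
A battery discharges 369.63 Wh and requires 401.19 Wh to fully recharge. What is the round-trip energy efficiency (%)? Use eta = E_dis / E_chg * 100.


Round-trip efficiency = 369.63/401.19 * 100% = 92.13%

92.13%


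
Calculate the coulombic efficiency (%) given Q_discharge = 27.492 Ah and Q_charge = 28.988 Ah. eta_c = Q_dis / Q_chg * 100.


Coulombic efficiency = 27.492/28.988 * 100% = 94.84%

94.84%


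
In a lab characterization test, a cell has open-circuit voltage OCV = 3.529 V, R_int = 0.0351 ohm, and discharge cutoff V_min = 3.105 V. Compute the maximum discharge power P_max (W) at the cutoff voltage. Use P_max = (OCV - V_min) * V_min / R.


P_max = (OCV - V_min) * V_min / R = (3.529 - 3.105) * 3.105 / 0.0351 = 0.424 * 3.105 / 0.0351 = 37.51 W

37.51 W


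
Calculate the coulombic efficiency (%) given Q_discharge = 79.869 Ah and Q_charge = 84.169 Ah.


Coulombic efficiency = 79.869/84.169 * 100% = 94.89%

94.89%


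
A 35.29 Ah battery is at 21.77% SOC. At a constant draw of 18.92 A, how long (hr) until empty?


Step 1: remaining = SOC/100 * C_total = 21.77/100 * 35.29 = 7.6826 Ah
Step 2: t = remaining / I = 7.6826 / 18.92 = 0.4061 hr

0.4061 hr


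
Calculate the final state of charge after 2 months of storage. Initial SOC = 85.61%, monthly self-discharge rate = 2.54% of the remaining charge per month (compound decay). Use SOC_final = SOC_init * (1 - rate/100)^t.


decay = (1 - 2.54/100)^2 = 0.94985
SOC_final = 85.61 * 0.94985 = 81.32%

81.32%


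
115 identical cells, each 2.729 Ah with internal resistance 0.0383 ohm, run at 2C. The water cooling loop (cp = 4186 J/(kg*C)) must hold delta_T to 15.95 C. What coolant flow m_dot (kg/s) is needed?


Step 1: I = 2 * 2.729 = 5.458 A
Step 2: Q_cell = I^2 * R = 5.458^2 * 0.0383 = 1.1409 W
Step 3: Q_total = 115 * 1.1409 = 131.2 W
Step 4: m_dot = Q_total / (cp * dT) = 131.2 / (4186 * 15.95) = 0.001965 kg/s

0.001965 kg/s


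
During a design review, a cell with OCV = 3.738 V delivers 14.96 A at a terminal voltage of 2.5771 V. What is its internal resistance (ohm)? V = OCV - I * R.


R = (OCV - V) / I = (3.738 - 2.5771) / 14.96 = 0.07760 ohm

0.07760 ohm


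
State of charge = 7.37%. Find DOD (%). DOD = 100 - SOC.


DOD = 100 - SOC = 100 - 7.37 = 92.63%

92.63%


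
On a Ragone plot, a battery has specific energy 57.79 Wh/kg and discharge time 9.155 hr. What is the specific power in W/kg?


Specific power = 57.79 Wh/kg / 9.155 hr = 6.312 W/kg

6.312 W/kg


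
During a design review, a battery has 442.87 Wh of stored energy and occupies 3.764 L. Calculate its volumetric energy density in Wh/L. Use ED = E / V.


ED = E / V = 442.87 / 3.764 = 117.7 Wh/L

117.7 Wh/L


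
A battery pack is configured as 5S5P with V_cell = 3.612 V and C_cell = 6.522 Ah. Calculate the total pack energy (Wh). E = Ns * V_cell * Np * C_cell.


E = Ns * Vcell * Np * Ccell = 5 * 3.612 * 5 * 6.522 = 588.9 Wh

588.9 Wh


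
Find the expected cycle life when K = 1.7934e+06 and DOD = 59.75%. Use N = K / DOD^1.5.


DOD^1.5 = 461.86
N = K / DOD^1.5 = 1.7934e+06 / 461.86 = 3883

3883 cycles


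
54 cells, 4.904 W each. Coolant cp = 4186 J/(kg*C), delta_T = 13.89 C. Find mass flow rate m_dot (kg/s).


Step 1: Total heat Q = 54 * 4.904 W = 264.82 W
Step 2: denom = cp * dT = 4186 * 13.89 = 58144
Step 3: m_dot = 264.82 / 58144 = 0.004555 kg/s

0.004555 kg/s


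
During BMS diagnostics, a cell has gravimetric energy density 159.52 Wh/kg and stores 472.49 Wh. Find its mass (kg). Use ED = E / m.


m = E / ED = 472.49 / 159.52 = 2.962 kg

2.962 kg


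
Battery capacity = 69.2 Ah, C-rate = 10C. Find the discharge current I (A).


At 10C: I = 10 * 69.2 Ah = 692 A

692 A


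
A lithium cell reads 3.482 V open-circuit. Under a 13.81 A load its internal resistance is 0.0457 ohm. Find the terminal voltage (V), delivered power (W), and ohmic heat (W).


Step 1: V_terminal = OCV - I*R = 3.482 - 13.81 * 0.0457 = 2.8509 V
Step 2: P_out = V_terminal * I = 2.8509 * 13.81 = 39.37 W
Step 3: Q = I^2 * R = 13.81^2 * 0.0457 = 8.716 W

V=2.8509 V, P=39.37 W, Q=8.716 W


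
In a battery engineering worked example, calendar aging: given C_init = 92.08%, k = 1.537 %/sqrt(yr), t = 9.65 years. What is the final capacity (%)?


sqrt(t) = sqrt(9.65) = 3.1064
C_final = 92.08 - 1.537 * 3.1064 = 87.31%

87.31%


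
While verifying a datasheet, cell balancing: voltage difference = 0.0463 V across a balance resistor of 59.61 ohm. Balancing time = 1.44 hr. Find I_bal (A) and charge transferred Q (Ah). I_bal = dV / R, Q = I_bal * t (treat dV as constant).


First, Ohm's law: I_bal = 0.0463 V / 59.61 ohm = 7.7672e-04 A
Then Q = I * t = 7.7672e-04 A * 1.44 hr = 0.001118 Ah

I=7.7672e-04 A, Q=0.001118 Ah


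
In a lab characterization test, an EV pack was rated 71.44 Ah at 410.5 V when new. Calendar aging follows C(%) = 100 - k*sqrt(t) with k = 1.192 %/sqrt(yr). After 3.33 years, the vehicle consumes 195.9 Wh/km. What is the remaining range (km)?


Step 1: capacity retention = 100 - 1.192 * sqrt(3.33) = 100 - 1.192 * 1.8248 = 97.825%
Step 2: C_now = 71.44 * 97.825/100 = 69.886 Ah
Step 3: E_pack = V * C_now = 410.5 * 69.886 = 28688 Wh
Step 4: range = E_pack / consumption = 28688 / 195.9 = 146.4 km

146.4 km


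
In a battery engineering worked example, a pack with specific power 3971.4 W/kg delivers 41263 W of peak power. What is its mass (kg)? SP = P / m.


m = P / SP = 41263 / 3971.4 = 10.39 kg

10.39 kg


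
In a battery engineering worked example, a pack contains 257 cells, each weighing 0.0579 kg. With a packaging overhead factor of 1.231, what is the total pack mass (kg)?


Cell mass sum = 257 * 0.0579 = 14.88 kg
With overhead 1.231: m_pack = 14.88 * 1.231 = 18.32 kg

18.32 kg


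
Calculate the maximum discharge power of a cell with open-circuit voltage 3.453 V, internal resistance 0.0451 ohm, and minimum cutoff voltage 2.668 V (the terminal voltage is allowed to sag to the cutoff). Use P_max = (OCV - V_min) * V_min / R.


P_max = (OCV - V_min) * V_min / R = (3.453 - 2.668) * 2.668 / 0.0451 = 0.785 * 2.668 / 0.0451 = 46.44 W

46.44 W


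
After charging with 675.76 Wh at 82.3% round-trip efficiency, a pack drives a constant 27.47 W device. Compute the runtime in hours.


Step 1: E_discharge = eta/100 * E_charge = 82.3/100 * 675.76 = 556.15 Wh
Step 2: t = E_discharge / P = 556.15 / 27.47 = 20.25 hr

20.25 hr


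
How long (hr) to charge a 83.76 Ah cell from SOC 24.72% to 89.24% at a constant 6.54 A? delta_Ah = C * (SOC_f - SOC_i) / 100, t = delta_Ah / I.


Step 1: dSOC = 89.24% - 24.72% = 64.52%
Step 2: delta_Ah = 83.76 * 64.52 / 100 = 54.042 Ah
Step 3: t = 54.042 / 6.54 = 8.263 hr

8.263 hr


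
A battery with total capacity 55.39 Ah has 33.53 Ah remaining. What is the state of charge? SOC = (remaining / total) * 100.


SOC% = 33.53 / 55.39 * 100 = 60.53%

60.53%


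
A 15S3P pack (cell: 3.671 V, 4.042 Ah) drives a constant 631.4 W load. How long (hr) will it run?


Step 1: E_pack = Ns * V_cell * Np * C_cell = 15 * 3.671 * 3 * 4.042 = 667.72 Wh
Step 2: t = E_pack / P = 667.72 / 631.4 = 1.058 hr

1.058 hr


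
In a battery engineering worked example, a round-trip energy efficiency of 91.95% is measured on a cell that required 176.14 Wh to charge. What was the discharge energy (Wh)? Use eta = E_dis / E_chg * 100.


E_dis = eta/100 * E_chg = 91.95/100 * 176.14 = 162.0 Wh

162.0 Wh


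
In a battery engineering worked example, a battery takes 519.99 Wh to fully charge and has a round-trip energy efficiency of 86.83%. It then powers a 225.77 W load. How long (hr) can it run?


Step 1: E_discharge = eta/100 * E_charge = 86.83/100 * 519.99 = 451.51 Wh
Step 2: t = E_discharge / P = 451.51 / 225.77 = 2.000 hr

2.000 hr


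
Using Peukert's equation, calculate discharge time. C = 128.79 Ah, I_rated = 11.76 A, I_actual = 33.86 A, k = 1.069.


t_rated = C / I_rated = 128.79 / 11.76 = 10.952 hr
(I_rated/I)^k = (0.34731)^1.069 = 0.32287
t = t_rated * (I_rated/I)^k = 10.952 * 0.32287 = 3.536 hr

3.536 hr


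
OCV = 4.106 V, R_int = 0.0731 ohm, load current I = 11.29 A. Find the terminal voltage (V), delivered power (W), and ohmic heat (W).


Step 1: V_terminal = OCV - I*R = 4.106 - 11.29 * 0.0731 = 3.2807 V
Step 2: P_out = V_terminal * I = 3.2807 * 11.29 = 37.04 W
Step 3: Q = I^2 * R = 11.29^2 * 0.0731 = 9.318 W

V=3.2807 V, P=37.04 W, Q=9.318 W


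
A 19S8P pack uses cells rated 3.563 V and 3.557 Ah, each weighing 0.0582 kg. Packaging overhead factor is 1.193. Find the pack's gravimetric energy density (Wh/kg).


Step 1: V_pack = 19 * 3.563 = 67.697 V
Step 2: C_pack = 8 * 3.557 = 28.456 Ah
Step 3: E_pack = V_pack * C_pack = 67.697 * 28.456 = 1926.4 Wh
Step 4: m_pack = 19 * 8 * 0.0582 * 1.193 = 10.554 kg
Step 5: ED = E_pack / m_pack = 1926.4 / 10.554 = 182.5 Wh/kg

182.5 Wh/kg


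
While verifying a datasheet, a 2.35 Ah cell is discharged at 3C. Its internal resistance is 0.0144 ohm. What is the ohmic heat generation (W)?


Step 1: I = C_rate * capacity = 3 * 2.35 = 7.05 A
Step 2: Q = I^2 * R = 7.05^2 * 0.0144 = 49.703 * 0.0144 = 0.7157 W

0.7157 W


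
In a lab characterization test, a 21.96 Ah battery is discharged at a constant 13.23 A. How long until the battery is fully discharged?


t = capacity / current = 21.96 / 13.23 = 1.660 hr

1.660 hr


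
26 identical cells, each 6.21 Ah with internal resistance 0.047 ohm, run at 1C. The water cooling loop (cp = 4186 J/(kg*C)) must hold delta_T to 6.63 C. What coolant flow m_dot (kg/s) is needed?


Step 1: I = 1 * 6.21 = 6.21 A
Step 2: Q_cell = I^2 * R = 6.21^2 * 0.047 = 1.8125 W
Step 3: Q_total = 26 * 1.8125 = 47.125 W
Step 4: m_dot = Q_total / (cp * dT) = 47.125 / (4186 * 6.63) = 0.001698 kg/s

0.001698 kg/s


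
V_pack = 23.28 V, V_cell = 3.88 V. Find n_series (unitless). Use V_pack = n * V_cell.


Rearranging: n = V_pack / V_cell = 23.28 / 3.88 = 6 cells

6


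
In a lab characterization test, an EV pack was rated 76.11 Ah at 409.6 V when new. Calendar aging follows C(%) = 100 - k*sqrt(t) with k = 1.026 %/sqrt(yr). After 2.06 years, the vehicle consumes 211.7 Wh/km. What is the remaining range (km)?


Step 1: capacity retention = 100 - 1.026 * sqrt(2.06) = 100 - 1.026 * 1.4353 = 98.527%
Step 2: C_now = 76.11 * 98.527/100 = 74.989 Ah
Step 3: E_pack = V * C_now = 409.6 * 74.989 = 30715 Wh
Step 4: range = E_pack / consumption = 30715 / 211.7 = 145.1 km

145.1 km


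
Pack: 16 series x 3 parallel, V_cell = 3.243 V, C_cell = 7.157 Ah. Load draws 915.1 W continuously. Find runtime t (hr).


Step 1: E_pack = Ns * V_cell * Np * C_cell = 16 * 3.243 * 3 * 7.157 = 1114.1 Wh
Step 2: t = E_pack / P = 1114.1 / 915.1 = 1.217 hr

1.217 hr


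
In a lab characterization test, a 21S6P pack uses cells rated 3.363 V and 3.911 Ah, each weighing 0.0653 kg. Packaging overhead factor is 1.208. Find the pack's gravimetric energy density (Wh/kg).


Step 1: V_pack = 21 * 3.363 = 70.623 V
Step 2: C_pack = 6 * 3.911 = 23.466 Ah
Step 3: E_pack = V_pack * C_pack = 70.623 * 23.466 = 1657.2 Wh
Step 4: m_pack = 21 * 6 * 0.0653 * 1.208 = 9.9392 kg
Step 5: ED = E_pack / m_pack = 1657.2 / 9.9392 = 166.7 Wh/kg

166.7 Wh/kg


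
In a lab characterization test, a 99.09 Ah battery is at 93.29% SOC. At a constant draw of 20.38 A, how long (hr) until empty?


Step 1: remaining = SOC/100 * C_total = 93.29/100 * 99.09 = 92.441 Ah
Step 2: t = remaining / I = 92.441 / 20.38 = 4.536 hr

4.536 hr


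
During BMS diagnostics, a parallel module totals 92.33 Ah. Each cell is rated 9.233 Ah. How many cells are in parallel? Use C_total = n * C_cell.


n = C_total / C_cell = 92.33 / 9.233 = 10

10


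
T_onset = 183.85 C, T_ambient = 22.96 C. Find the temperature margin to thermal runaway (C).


Safety margin = 183.85 C - 22.96 C = 160.89 C

160.89 C


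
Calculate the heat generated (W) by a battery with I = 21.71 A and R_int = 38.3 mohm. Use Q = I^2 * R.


Convert: R = 38.3 mohm = 0.0383 ohm
Q = I^2 * R = 21.71^2 * 0.0383 = 18.05 W

18.05 W


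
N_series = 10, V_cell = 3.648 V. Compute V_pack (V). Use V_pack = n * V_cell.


Series voltages add: 10 * 3.648 V = 36.48 V

36.48 V


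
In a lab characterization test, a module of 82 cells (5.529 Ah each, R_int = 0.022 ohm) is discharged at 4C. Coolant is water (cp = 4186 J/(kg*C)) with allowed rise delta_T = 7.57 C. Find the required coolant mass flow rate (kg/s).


Step 1: I = 4 * 5.529 = 22.116 A
Step 2: Q_cell = I^2 * R = 22.116^2 * 0.022 = 10.761 W
Step 3: Q_total = 82 * 10.761 = 882.4 W
Step 4: m_dot = Q_total / (cp * dT) = 882.4 / (4186 * 7.57) = 0.02785 kg/s

0.02785 kg/s


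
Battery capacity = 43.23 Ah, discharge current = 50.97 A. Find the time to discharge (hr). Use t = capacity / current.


t = capacity / current = 43.23 / 50.97 = 0.8481 hr

0.8481 hr


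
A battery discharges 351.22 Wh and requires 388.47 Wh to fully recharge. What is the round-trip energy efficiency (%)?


Round-trip efficiency = 351.22/388.47 * 100% = 90.41%

90.41%


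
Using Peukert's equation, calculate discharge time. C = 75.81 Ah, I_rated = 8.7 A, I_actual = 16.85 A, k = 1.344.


t_rated = C / I_rated = 75.81 / 8.7 = 8.7138 hr
(I_rated/I)^k = (0.51632)^1.344 = 0.4113
t = t_rated * (I_rated/I)^k = 8.7138 * 0.4113 = 3.584 hr

3.584 hr


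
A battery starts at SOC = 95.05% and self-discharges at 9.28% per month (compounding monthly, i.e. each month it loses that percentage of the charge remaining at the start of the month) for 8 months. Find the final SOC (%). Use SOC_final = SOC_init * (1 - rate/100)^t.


Monthly retention factor = 1 - 9.28/100 = 0.9072
Over 8 months: factor^8 = 0.4588
SOC_final = 95.05 * 0.4588 = 43.61%

43.61%


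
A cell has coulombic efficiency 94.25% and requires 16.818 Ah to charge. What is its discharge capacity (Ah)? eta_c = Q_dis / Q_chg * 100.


Q_dis = eta/100 * Q_chg = 94.25/100 * 16.818 = 15.85 Ah

15.85 Ah


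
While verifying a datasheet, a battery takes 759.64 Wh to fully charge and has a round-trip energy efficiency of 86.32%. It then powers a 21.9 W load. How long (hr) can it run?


Step 1: E_discharge = eta/100 * E_charge = 86.32/100 * 759.64 = 655.72 Wh
Step 2: t = E_discharge / P = 655.72 / 21.9 = 29.94 hr

29.94 hr


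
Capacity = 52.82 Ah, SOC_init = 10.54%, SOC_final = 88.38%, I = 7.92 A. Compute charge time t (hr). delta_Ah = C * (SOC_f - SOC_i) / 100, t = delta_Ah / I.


Step 1: dSOC = 88.38% - 10.54% = 77.84%
Step 2: delta_Ah = 52.82 * 77.84 / 100 = 41.115 Ah
Step 3: t = 41.115 / 7.92 = 5.191 hr

5.191 hr


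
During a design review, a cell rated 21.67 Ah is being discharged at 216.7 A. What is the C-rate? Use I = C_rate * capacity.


C_rate = I / capacity = 216.7 / 21.67 = 10C

10C


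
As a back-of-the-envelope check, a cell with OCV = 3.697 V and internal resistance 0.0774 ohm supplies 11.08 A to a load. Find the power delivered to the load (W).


Step 1: V_terminal = OCV - I*R = 3.697 - 11.08 * 0.0774 = 2.8394 V
Step 2: P_out = V_terminal * I = 2.8394 * 11.08 = 31.46 W

31.46 W


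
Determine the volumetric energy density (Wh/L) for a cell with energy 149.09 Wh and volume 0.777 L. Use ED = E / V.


Volumetric ED = 149.09 Wh / 0.777 L = 191.9 Wh/L

191.9 Wh/L


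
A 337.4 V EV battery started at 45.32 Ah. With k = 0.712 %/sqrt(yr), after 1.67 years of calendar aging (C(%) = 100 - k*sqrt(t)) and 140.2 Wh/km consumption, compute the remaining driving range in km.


Step 1: capacity retention = 100 - 0.712 * sqrt(1.67) = 100 - 0.712 * 1.2923 = 99.08%
Step 2: C_now = 45.32 * 99.08/100 = 44.903 Ah
Step 3: E_pack = V * C_now = 337.4 * 44.903 = 15150 Wh
Step 4: range = E_pack / consumption = 15150 / 140.2 = 108.1 km

108.1 km


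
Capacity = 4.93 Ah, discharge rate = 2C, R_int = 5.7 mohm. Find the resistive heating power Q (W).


Convert: R = 5.7 mohm = 0.0057 ohm
Step 1: I = C_rate * capacity = 2 * 4.93 = 9.86 A
Step 2: Q = I^2 * R = 9.86^2 * 0.0057 = 97.22 * 0.0057 = 0.5542 W

0.5542 W


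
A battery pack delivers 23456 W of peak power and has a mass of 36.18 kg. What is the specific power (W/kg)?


Specific power = 23456 W / 36.18 kg = 648.3 W/kg

648.3 W/kg


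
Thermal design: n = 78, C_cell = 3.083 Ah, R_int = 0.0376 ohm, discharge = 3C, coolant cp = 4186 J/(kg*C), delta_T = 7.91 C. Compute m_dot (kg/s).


Step 1: I = 3 * 3.083 = 9.249 A
Step 2: Q_cell = I^2 * R = 9.249^2 * 0.0376 = 3.2165 W
Step 3: Q_total = 78 * 3.2165 = 250.89 W
Step 4: m_dot = Q_total / (cp * dT) = 250.89 / (4186 * 7.91) = 0.007577 kg/s

0.007577 kg/s


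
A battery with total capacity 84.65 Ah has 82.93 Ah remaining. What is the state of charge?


SOC = (remaining / total) * 100 = (82.93 / 84.65) * 100 = 97.97%

97.97%


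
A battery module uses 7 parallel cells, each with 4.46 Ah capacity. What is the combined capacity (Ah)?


C_total = 7 * 4.46 = 31.22 Ah

31.22 Ah


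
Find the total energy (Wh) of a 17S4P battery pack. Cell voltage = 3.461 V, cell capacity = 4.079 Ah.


V_pack = 17 * 3.461 = 58.837 V
C_pack = 4 * 4.079 = 16.316 Ah
E = V_pack * C_pack = 58.837 * 16.316 = 960.0 Wh

960.0 Wh


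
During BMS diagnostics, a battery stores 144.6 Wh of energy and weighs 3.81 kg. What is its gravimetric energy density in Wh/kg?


Specific energy = 144.6 Wh / 3.81 kg = 37.95 Wh/kg

37.95 Wh/kg


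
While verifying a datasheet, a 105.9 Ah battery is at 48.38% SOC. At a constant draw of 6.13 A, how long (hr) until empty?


Step 1: remaining = SOC/100 * C_total = 48.38/100 * 105.9 = 51.234 Ah
Step 2: t = remaining / I = 51.234 / 6.13 = 8.358 hr

8.358 hr
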